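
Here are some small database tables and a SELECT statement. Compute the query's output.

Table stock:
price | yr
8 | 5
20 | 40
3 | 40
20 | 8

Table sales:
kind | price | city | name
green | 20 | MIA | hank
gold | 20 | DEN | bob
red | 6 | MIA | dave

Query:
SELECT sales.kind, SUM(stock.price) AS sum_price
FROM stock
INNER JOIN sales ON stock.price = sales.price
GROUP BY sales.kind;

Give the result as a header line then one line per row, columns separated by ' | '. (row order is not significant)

After JOIN sales (4 rows):
stock.price | stock.yr | sales.kind | sales.price | sales.city | sales.name
20 | 40 | green | 20 | MIA | hank
20 | 40 | gold | 20 | DEN | bob
20 | 8 | green | 20 | MIA | hank
20 | 8 | gold | 20 | DEN | bob
After GROUP BY (2 rows):
sales.kind | sum_price
green | 40
gold | 40

== RESULT ==
sales.kind | sum_price
green | 40
gold | 40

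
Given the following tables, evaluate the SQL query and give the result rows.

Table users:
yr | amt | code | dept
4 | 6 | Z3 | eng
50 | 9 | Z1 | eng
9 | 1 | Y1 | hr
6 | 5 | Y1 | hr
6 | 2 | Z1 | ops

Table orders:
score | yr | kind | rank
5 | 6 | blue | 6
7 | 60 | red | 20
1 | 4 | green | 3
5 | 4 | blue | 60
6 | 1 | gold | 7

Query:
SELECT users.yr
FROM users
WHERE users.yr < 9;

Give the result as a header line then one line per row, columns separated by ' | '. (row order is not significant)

== RESULT ==
users.yr
4
6
6

Derivation:
After WHERE (3 rows):
users.yr | users.amt | users.code | users.dept
4 | 6 | Z3 | eng
6 | 5 | Y1 | hr
6 | 2 | Z1 | ops
After SELECT (3 rows):
users.yr
4
6
6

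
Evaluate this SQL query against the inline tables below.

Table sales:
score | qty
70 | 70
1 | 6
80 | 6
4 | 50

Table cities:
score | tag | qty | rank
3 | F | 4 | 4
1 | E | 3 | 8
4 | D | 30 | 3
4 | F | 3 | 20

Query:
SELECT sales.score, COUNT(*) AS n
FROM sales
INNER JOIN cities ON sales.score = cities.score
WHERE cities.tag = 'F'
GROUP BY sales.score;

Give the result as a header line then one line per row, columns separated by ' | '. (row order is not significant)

After JOIN cities (3 rows):
sales.score | sales.qty | cities.score | cities.tag | cities.qty | cities.rank
1 | 6 | 1 | E | 3 | 8
4 | 50 | 4 | D | 30 | 3
4 | 50 | 4 | F | 3 | 20
After WHERE (1 rows):
sales.score | sales.qty | cities.score | cities.tag | cities.qty | cities.rank
4 | 50 | 4 | F | 3 | 20
After GROUP BY (1 rows):
sales.score | n
4 | 1

== RESULT ==
sales.score | n
4 | 1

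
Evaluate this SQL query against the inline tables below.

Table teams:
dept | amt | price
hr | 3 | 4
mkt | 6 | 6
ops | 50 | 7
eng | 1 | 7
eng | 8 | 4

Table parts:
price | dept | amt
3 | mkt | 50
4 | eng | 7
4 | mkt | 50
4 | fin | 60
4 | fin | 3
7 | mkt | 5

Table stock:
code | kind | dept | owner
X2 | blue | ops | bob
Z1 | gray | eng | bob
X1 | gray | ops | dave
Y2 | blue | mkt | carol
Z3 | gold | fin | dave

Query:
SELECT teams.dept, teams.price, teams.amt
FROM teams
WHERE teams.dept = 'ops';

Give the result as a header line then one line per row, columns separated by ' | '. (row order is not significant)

After WHERE (1 rows):
teams.dept | teams.amt | teams.price
ops | 50 | 7
After SELECT (1 rows):
teams.dept | teams.price | teams.amt
ops | 7 | 50

== RESULT ==
teams.dept | teams.price | teams.amt
ops | 7 | 50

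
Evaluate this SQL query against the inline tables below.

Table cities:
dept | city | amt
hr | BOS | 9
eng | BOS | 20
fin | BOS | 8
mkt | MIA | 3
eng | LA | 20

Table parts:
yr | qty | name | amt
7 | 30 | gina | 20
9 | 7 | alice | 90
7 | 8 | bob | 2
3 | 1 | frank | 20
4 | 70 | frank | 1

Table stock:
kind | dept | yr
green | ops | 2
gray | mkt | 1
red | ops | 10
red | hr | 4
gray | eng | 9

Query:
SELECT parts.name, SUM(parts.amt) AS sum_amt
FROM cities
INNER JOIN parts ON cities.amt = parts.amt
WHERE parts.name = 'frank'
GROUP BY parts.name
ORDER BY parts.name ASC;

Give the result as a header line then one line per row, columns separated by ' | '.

After JOIN parts (4 rows):
cities.dept | cities.city | cities.amt | parts.yr | parts.qty | parts.name | parts.amt
eng | BOS | 20 | 7 | 30 | gina | 20
eng | BOS | 20 | 3 | 1 | frank | 20
eng | LA | 20 | 7 | 30 | gina | 20
eng | LA | 20 | 3 | 1 | frank | 20
After WHERE (2 rows):
cities.dept | cities.city | cities.amt | parts.yr | parts.qty | parts.name | parts.amt
eng | BOS | 20 | 3 | 1 | frank | 20
eng | LA | 20 | 3 | 1 | frank | 20
After GROUP BY (1 rows):
parts.name | sum_amt
frank | 40
After ORDER BY (1 rows):
parts.name | sum_amt
frank | 40

== RESULT ==
parts.name | sum_amt
frank | 40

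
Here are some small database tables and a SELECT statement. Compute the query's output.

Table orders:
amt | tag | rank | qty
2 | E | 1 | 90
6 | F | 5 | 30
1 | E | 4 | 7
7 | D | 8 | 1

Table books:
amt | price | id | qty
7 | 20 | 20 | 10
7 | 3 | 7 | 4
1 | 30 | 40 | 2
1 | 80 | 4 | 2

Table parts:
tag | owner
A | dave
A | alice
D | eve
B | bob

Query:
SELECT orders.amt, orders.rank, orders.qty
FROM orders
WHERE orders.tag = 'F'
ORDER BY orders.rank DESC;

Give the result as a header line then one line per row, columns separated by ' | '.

== RESULT ==
orders.amt | orders.rank | orders.qty
6 | 5 | 30

Derivation:
After WHERE (1 rows):
orders.amt | orders.tag | orders.rank | orders.qty
6 | F | 5 | 30
After SELECT (1 rows):
orders.amt | orders.rank | orders.qty
6 | 5 | 30
After ORDER BY (1 rows):
orders.amt | orders.rank | orders.qty
6 | 5 | 30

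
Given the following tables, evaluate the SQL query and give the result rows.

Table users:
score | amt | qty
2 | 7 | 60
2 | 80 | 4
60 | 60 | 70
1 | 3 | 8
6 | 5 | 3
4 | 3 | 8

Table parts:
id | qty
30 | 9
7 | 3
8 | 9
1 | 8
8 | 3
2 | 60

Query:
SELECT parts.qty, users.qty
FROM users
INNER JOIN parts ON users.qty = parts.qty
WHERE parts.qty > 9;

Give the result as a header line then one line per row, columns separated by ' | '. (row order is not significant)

== RESULT ==
parts.qty | users.qty
60 | 60

Derivation:
After JOIN parts (5 rows):
users.score | users.amt | users.qty | parts.id | parts.qty
2 | 7 | 60 | 2 | 60
1 | 3 | 8 | 1 | 8
6 | 5 | 3 | 7 | 3
6 | 5 | 3 | 8 | 3
4 | 3 | 8 | 1 | 8
After WHERE (1 rows):
users.score | users.amt | users.qty | parts.id | parts.qty
2 | 7 | 60 | 2 | 60
After SELECT (1 rows):
parts.qty | users.qty
60 | 60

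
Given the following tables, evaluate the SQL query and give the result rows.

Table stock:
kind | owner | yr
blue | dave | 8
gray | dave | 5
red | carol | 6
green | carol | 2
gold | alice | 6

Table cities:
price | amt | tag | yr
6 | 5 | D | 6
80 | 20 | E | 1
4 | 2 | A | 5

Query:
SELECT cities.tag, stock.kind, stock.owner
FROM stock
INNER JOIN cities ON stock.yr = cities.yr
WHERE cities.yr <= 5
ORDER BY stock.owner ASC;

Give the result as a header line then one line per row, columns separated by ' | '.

After JOIN cities (3 rows):
stock.kind | stock.owner | stock.yr | cities.price | cities.amt | cities.tag | cities.yr
gray | dave | 5 | 4 | 2 | A | 5
red | carol | 6 | 6 | 5 | D | 6
gold | alice | 6 | 6 | 5 | D | 6
After WHERE (1 rows):
stock.kind | stock.owner | stock.yr | cities.price | cities.amt | cities.tag | cities.yr
gray | dave | 5 | 4 | 2 | A | 5
After SELECT (1 rows):
cities.tag | stock.kind | stock.owner
A | gray | dave
After ORDER BY (1 rows):
cities.tag | stock.kind | stock.owner
A | gray | dave

== RESULT ==
cities.tag | stock.kind | stock.owner
A | gray | dave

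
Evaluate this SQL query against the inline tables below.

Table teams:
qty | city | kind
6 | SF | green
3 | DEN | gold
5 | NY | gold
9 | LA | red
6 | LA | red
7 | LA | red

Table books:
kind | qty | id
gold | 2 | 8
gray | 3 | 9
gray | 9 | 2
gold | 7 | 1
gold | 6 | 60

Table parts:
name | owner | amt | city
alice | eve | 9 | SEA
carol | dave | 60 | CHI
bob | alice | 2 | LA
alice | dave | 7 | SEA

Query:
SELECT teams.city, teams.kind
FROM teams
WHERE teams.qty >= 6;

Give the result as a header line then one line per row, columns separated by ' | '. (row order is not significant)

After WHERE (4 rows):
teams.qty | teams.city | teams.kind
6 | SF | green
9 | LA | red
6 | LA | red
7 | LA | red
After SELECT (4 rows):
teams.city | teams.kind
SF | green
LA | red
LA | red
LA | red

== RESULT ==
teams.city | teams.kind
SF | green
LA | red
LA | red
LA | red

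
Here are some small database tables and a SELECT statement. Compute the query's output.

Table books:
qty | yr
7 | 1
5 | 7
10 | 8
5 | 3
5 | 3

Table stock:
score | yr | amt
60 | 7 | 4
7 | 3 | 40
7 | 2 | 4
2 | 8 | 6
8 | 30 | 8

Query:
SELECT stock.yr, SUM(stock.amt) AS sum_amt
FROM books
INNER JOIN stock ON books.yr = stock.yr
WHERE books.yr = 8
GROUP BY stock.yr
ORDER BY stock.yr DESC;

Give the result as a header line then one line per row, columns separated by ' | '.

After JOIN stock (4 rows):
books.qty | books.yr | stock.score | stock.yr | stock.amt
5 | 7 | 60 | 7 | 4
10 | 8 | 2 | 8 | 6
5 | 3 | 7 | 3 | 40
5 | 3 | 7 | 3 | 40
After WHERE (1 rows):
books.qty | books.yr | stock.score | stock.yr | stock.amt
10 | 8 | 2 | 8 | 6
After GROUP BY (1 rows):
stock.yr | sum_amt
8 | 6
After ORDER BY (1 rows):
stock.yr | sum_amt
8 | 6

== RESULT ==
stock.yr | sum_amt
8 | 6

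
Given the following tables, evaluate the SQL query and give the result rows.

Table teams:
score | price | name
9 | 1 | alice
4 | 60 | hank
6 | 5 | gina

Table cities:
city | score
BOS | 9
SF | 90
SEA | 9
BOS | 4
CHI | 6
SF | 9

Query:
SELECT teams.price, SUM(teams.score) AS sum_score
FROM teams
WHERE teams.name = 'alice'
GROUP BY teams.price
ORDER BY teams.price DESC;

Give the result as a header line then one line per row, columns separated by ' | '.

After WHERE (1 rows):
teams.score | teams.price | teams.name
9 | 1 | alice
After GROUP BY (1 rows):
teams.price | sum_score
1 | 9
After ORDER BY (1 rows):
teams.price | sum_score
1 | 9

== RESULT ==
teams.price | sum_score
1 | 9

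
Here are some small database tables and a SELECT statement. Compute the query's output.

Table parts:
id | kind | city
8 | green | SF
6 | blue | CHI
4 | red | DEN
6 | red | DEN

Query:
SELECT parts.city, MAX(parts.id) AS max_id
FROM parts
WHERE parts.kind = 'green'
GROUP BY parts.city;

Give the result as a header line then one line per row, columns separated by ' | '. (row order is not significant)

== RESULT ==
parts.city | max_id
SF | 8

Derivation:
After WHERE (1 rows):
parts.id | parts.kind | parts.city
8 | green | SF
After GROUP BY (1 rows):
parts.city | max_id
SF | 8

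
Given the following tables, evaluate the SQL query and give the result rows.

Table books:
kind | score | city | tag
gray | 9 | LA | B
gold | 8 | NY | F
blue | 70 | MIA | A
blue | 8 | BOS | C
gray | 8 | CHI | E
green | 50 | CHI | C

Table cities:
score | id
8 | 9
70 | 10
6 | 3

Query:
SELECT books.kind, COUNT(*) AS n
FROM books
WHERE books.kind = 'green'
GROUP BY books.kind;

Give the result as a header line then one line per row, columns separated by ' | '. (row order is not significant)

== RESULT ==
books.kind | n
green | 1

Derivation:
After WHERE (1 rows):
books.kind | books.score | books.city | books.tag
green | 50 | CHI | C
After GROUP BY (1 rows):
books.kind | n
green | 1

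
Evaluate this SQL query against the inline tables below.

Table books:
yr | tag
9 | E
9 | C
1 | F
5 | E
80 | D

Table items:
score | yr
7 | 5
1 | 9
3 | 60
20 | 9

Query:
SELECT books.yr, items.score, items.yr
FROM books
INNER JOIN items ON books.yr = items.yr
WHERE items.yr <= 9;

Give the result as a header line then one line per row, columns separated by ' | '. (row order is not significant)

After JOIN items (5 rows):
books.yr | books.tag | items.score | items.yr
9 | E | 1 | 9
9 | E | 20 | 9
9 | C | 1 | 9
9 | C | 20 | 9
5 | E | 7 | 5
After WHERE (5 rows):
books.yr | books.tag | items.score | items.yr
9 | E | 1 | 9
9 | E | 20 | 9
9 | C | 1 | 9
9 | C | 20 | 9
5 | E | 7 | 5
After SELECT (5 rows):
books.yr | items.score | items.yr
9 | 1 | 9
9 | 20 | 9
9 | 1 | 9
9 | 20 | 9
5 | 7 | 5

== RESULT ==
books.yr | items.score | items.yr
9 | 1 | 9
9 | 20 | 9
9 | 1 | 9
9 | 20 | 9
5 | 7 | 5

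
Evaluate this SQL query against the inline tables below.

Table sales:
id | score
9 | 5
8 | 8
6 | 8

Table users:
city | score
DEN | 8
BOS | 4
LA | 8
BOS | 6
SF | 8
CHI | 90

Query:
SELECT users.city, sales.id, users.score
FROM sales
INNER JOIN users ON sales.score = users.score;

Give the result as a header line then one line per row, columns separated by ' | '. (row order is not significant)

After JOIN users (6 rows):
sales.id | sales.score | users.city | users.score
8 | 8 | DEN | 8
8 | 8 | LA | 8
8 | 8 | SF | 8
6 | 8 | DEN | 8
6 | 8 | LA | 8
6 | 8 | SF | 8
After SELECT (6 rows):
users.city | sales.id | users.score
DEN | 8 | 8
LA | 8 | 8
SF | 8 | 8
DEN | 6 | 8
LA | 6 | 8
SF | 6 | 8

== RESULT ==
users.city | sales.id | users.score
DEN | 8 | 8
LA | 8 | 8
SF | 8 | 8
DEN | 6 | 8
LA | 6 | 8
SF | 6 | 8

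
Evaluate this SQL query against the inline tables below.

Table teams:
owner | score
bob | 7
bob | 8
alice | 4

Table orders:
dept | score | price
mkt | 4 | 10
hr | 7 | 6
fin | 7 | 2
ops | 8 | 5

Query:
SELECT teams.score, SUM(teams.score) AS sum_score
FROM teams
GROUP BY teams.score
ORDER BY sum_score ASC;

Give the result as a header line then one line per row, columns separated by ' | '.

== RESULT ==
teams.score | sum_score
4 | 4
7 | 7
8 | 8

Derivation:
After GROUP BY (3 rows):
teams.score | sum_score
7 | 7
8 | 8
4 | 4
After ORDER BY (3 rows):
teams.score | sum_score
4 | 4
7 | 7
8 | 8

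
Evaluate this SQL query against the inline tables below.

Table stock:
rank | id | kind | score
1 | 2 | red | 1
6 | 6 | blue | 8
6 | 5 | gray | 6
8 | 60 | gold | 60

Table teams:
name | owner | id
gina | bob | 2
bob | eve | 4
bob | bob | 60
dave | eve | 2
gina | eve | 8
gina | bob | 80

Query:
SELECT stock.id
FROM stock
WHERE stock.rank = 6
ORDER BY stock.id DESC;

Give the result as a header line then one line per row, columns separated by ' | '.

== RESULT ==
stock.id
6
5

Derivation:
After WHERE (2 rows):
stock.rank | stock.id | stock.kind | stock.score
6 | 6 | blue | 8
6 | 5 | gray | 6
After SELECT (2 rows):
stock.id
6
5
After ORDER BY (2 rows):
stock.id
6
5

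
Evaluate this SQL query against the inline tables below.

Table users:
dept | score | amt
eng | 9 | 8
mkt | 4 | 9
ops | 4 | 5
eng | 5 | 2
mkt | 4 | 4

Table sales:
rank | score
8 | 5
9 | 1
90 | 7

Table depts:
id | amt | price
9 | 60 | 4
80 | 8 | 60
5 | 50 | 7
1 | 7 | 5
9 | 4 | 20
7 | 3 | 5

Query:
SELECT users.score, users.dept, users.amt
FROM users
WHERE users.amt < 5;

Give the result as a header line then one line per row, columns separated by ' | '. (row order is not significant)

== RESULT ==
users.score | users.dept | users.amt
5 | eng | 2
4 | mkt | 4

Derivation:
After WHERE (2 rows):
users.dept | users.score | users.amt
eng | 5 | 2
mkt | 4 | 4
After SELECT (2 rows):
users.score | users.dept | users.amt
5 | eng | 2
4 | mkt | 4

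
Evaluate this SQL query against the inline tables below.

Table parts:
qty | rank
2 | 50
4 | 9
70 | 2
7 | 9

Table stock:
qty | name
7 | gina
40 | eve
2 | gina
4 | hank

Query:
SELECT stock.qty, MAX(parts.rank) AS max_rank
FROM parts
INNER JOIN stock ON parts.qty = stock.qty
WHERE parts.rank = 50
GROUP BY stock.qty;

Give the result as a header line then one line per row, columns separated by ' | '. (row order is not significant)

== RESULT ==
stock.qty | max_rank
2 | 50

Derivation:
After JOIN stock (3 rows):
parts.qty | parts.rank | stock.qty | stock.name
2 | 50 | 2 | gina
4 | 9 | 4 | hank
7 | 9 | 7 | gina
After WHERE (1 rows):
parts.qty | parts.rank | stock.qty | stock.name
2 | 50 | 2 | gina
After GROUP BY (1 rows):
stock.qty | max_rank
2 | 50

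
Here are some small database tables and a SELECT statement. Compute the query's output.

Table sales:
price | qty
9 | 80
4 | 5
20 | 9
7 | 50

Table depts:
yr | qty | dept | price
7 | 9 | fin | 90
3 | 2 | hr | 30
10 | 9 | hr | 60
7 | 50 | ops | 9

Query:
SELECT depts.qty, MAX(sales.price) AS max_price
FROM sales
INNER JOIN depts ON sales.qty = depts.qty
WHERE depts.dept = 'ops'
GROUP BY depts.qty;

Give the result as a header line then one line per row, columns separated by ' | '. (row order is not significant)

After JOIN depts (3 rows):
sales.price | sales.qty | depts.yr | depts.qty | depts.dept | depts.price
20 | 9 | 7 | 9 | fin | 90
20 | 9 | 10 | 9 | hr | 60
7 | 50 | 7 | 50 | ops | 9
After WHERE (1 rows):
sales.price | sales.qty | depts.yr | depts.qty | depts.dept | depts.price
7 | 50 | 7 | 50 | ops | 9
After GROUP BY (1 rows):
depts.qty | max_price
50 | 7

== RESULT ==
depts.qty | max_price
50 | 7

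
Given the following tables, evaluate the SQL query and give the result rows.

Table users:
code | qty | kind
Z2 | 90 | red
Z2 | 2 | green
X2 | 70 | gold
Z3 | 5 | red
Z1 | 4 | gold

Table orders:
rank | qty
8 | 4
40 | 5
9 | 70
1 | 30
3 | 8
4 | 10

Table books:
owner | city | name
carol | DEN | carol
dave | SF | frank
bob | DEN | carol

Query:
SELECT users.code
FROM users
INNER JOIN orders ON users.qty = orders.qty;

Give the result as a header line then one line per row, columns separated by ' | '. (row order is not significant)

After JOIN orders (3 rows):
users.code | users.qty | users.kind | orders.rank | orders.qty
X2 | 70 | gold | 9 | 70
Z3 | 5 | red | 40 | 5
Z1 | 4 | gold | 8 | 4
After SELECT (3 rows):
users.code
X2
Z3
Z1

== RESULT ==
users.code
X2
Z3
Z1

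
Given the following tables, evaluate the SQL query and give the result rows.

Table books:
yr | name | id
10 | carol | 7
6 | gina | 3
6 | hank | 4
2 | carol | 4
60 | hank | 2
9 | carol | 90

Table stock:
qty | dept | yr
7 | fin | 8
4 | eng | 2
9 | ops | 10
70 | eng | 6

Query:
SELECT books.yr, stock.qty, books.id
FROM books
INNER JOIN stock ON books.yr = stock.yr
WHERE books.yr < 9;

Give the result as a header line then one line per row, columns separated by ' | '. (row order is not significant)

After JOIN stock (4 rows):
books.yr | books.name | books.id | stock.qty | stock.dept | stock.yr
10 | carol | 7 | 9 | ops | 10
6 | gina | 3 | 70 | eng | 6
6 | hank | 4 | 70 | eng | 6
2 | carol | 4 | 4 | eng | 2
After WHERE (3 rows):
books.yr | books.name | books.id | stock.qty | stock.dept | stock.yr
6 | gina | 3 | 70 | eng | 6
6 | hank | 4 | 70 | eng | 6
2 | carol | 4 | 4 | eng | 2
After SELECT (3 rows):
books.yr | stock.qty | books.id
6 | 70 | 3
6 | 70 | 4
2 | 4 | 4

== RESULT ==
books.yr | stock.qty | books.id
6 | 70 | 3
6 | 70 | 4
2 | 4 | 4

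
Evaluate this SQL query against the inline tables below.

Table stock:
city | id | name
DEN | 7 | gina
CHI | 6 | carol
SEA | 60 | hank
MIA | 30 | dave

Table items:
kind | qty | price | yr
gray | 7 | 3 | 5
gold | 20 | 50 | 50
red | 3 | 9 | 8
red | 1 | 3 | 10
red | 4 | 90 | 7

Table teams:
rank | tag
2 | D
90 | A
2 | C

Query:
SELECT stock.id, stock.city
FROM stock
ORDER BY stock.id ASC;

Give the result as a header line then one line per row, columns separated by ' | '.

After SELECT (4 rows):
stock.id | stock.city
7 | DEN
6 | CHI
60 | SEA
30 | MIA
After ORDER BY (4 rows):
stock.id | stock.city
6 | CHI
7 | DEN
30 | MIA
60 | SEA

== RESULT ==
stock.id | stock.city
6 | CHI
7 | DEN
30 | MIA
60 | SEA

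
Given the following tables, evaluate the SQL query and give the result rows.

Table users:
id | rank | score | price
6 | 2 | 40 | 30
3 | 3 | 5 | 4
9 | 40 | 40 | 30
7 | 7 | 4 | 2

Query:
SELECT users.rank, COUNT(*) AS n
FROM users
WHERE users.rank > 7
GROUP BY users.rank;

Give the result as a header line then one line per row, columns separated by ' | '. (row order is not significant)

== RESULT ==
users.rank | n
40 | 1

Derivation:
After WHERE (1 rows):
users.id | users.rank | users.score | users.price
9 | 40 | 40 | 30
After GROUP BY (1 rows):
users.rank | n
40 | 1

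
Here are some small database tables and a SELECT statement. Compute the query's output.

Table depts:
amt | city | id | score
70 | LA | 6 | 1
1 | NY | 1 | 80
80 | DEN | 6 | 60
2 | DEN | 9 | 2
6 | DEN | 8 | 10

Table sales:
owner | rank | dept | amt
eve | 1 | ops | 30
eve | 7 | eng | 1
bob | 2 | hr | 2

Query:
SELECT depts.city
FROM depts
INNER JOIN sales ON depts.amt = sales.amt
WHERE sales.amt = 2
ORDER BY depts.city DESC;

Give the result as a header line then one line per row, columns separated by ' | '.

== RESULT ==
depts.city
DEN

Derivation:
After JOIN sales (2 rows):
depts.amt | depts.city | depts.id | depts.score | sales.owner | sales.rank | sales.dept | sales.amt
1 | NY | 1 | 80 | eve | 7 | eng | 1
2 | DEN | 9 | 2 | bob | 2 | hr | 2
After WHERE (1 rows):
depts.amt | depts.city | depts.id | depts.score | sales.owner | sales.rank | sales.dept | sales.amt
2 | DEN | 9 | 2 | bob | 2 | hr | 2
After SELECT (1 rows):
depts.city
DEN
After ORDER BY (1 rows):
depts.city
DEN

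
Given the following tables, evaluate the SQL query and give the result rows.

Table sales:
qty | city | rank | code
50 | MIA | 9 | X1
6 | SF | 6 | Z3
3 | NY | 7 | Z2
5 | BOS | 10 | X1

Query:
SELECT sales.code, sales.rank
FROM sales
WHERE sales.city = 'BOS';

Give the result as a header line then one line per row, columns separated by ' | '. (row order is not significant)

== RESULT ==
sales.code | sales.rank
X1 | 10

Derivation:
After WHERE (1 rows):
sales.qty | sales.city | sales.rank | sales.code
5 | BOS | 10 | X1
After SELECT (1 rows):
sales.code | sales.rank
X1 | 10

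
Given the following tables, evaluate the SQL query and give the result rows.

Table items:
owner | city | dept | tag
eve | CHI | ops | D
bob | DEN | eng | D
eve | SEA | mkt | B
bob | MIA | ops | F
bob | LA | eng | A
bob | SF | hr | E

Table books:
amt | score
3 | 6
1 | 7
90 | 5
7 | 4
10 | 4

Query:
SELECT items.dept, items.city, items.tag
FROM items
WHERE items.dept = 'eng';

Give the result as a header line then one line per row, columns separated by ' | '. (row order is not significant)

After WHERE (2 rows):
items.owner | items.city | items.dept | items.tag
bob | DEN | eng | D
bob | LA | eng | A
After SELECT (2 rows):
items.dept | items.city | items.tag
eng | DEN | D
eng | LA | A

== RESULT ==
items.dept | items.city | items.tag
eng | DEN | D
eng | LA | A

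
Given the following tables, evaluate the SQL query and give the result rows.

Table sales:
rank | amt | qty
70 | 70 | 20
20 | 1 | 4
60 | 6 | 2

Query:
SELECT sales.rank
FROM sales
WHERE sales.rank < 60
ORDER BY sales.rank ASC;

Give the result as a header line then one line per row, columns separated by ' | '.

After WHERE (1 rows):
sales.rank | sales.amt | sales.qty
20 | 1 | 4
After SELECT (1 rows):
sales.rank
20
After ORDER BY (1 rows):
sales.rank
20

== RESULT ==
sales.rank
20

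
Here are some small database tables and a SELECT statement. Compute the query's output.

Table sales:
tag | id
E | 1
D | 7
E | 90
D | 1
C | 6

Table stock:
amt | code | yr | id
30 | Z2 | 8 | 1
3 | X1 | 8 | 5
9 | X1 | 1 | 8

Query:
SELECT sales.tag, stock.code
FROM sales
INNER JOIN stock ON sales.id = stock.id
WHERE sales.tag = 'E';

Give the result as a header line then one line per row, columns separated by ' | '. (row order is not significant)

After JOIN stock (2 rows):
sales.tag | sales.id | stock.amt | stock.code | stock.yr | stock.id
E | 1 | 30 | Z2 | 8 | 1
D | 1 | 30 | Z2 | 8 | 1
After WHERE (1 rows):
sales.tag | sales.id | stock.amt | stock.code | stock.yr | stock.id
E | 1 | 30 | Z2 | 8 | 1
After SELECT (1 rows):
sales.tag | stock.code
E | Z2

== RESULT ==
sales.tag | stock.code
E | Z2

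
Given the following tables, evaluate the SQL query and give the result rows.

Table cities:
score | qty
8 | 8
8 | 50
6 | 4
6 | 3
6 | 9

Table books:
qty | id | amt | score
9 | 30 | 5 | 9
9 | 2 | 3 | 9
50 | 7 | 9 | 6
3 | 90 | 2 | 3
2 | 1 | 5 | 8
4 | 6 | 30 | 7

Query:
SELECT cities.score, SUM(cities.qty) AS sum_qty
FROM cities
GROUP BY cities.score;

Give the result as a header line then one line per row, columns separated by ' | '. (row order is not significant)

== RESULT ==
cities.score | sum_qty
8 | 58
6 | 16

Derivation:
After GROUP BY (2 rows):
cities.score | sum_qty
8 | 58
6 | 16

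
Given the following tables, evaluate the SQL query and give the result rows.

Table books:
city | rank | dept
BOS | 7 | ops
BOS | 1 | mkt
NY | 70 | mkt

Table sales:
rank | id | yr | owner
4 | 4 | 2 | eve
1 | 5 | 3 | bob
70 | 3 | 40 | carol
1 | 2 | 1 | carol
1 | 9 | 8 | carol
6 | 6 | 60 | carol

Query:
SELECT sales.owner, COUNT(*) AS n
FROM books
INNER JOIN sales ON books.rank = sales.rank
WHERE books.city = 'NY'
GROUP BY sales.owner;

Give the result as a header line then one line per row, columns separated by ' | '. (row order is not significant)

== RESULT ==
sales.owner | n
carol | 1

Derivation:
After JOIN sales (4 rows):
books.city | books.rank | books.dept | sales.rank | sales.id | sales.yr | sales.owner
BOS | 1 | mkt | 1 | 5 | 3 | bob
BOS | 1 | mkt | 1 | 2 | 1 | carol
BOS | 1 | mkt | 1 | 9 | 8 | carol
NY | 70 | mkt | 70 | 3 | 40 | carol
After WHERE (1 rows):
books.city | books.rank | books.dept | sales.rank | sales.id | sales.yr | sales.owner
NY | 70 | mkt | 70 | 3 | 40 | carol
After GROUP BY (1 rows):
sales.owner | n
carol | 1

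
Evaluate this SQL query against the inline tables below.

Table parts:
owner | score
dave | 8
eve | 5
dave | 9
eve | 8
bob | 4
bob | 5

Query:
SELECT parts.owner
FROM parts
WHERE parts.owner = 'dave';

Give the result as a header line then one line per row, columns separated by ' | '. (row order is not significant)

After WHERE (2 rows):
parts.owner | parts.score
dave | 8
dave | 9
After SELECT (2 rows):
parts.owner
dave
dave

== RESULT ==
parts.owner
dave
dave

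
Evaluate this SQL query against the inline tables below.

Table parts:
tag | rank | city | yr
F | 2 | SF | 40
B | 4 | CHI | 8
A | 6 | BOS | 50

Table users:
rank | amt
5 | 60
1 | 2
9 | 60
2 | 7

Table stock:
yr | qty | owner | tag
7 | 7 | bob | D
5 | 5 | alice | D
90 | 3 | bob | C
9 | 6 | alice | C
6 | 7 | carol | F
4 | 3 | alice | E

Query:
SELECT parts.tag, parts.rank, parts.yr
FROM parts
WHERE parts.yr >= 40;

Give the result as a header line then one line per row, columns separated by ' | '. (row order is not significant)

After WHERE (2 rows):
parts.tag | parts.rank | parts.city | parts.yr
F | 2 | SF | 40
A | 6 | BOS | 50
After SELECT (2 rows):
parts.tag | parts.rank | parts.yr
F | 2 | 40
A | 6 | 50

== RESULT ==
parts.tag | parts.rank | parts.yr
F | 2 | 40
A | 6 | 50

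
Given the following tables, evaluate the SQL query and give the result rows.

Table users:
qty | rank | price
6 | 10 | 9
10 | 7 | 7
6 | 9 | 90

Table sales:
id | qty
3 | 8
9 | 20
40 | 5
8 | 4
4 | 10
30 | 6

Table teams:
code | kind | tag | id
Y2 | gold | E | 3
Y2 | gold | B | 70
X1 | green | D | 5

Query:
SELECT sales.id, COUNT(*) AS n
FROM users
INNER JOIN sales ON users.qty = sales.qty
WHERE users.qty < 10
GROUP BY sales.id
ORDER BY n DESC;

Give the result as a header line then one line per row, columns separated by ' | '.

After JOIN sales (3 rows):
users.qty | users.rank | users.price | sales.id | sales.qty
6 | 10 | 9 | 30 | 6
10 | 7 | 7 | 4 | 10
6 | 9 | 90 | 30 | 6
After WHERE (2 rows):
users.qty | users.rank | users.price | sales.id | sales.qty
6 | 10 | 9 | 30 | 6
6 | 9 | 90 | 30 | 6
After GROUP BY (1 rows):
sales.id | n
30 | 2
After ORDER BY (1 rows):
sales.id | n
30 | 2

== RESULT ==
sales.id | n
30 | 2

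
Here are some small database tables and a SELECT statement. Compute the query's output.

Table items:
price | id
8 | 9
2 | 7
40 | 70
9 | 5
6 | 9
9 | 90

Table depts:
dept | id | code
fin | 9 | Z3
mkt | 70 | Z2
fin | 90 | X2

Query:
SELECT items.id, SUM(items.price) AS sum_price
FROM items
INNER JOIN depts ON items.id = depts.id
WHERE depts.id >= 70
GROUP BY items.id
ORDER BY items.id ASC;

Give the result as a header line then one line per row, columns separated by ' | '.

After JOIN depts (4 rows):
items.price | items.id | depts.dept | depts.id | depts.code
8 | 9 | fin | 9 | Z3
40 | 70 | mkt | 70 | Z2
6 | 9 | fin | 9 | Z3
9 | 90 | fin | 90 | X2
After WHERE (2 rows):
items.price | items.id | depts.dept | depts.id | depts.code
40 | 70 | mkt | 70 | Z2
9 | 90 | fin | 90 | X2
After GROUP BY (2 rows):
items.id | sum_price
70 | 40
90 | 9
After ORDER BY (2 rows):
items.id | sum_price
70 | 40
90 | 9

== RESULT ==
items.id | sum_price
70 | 40
90 | 9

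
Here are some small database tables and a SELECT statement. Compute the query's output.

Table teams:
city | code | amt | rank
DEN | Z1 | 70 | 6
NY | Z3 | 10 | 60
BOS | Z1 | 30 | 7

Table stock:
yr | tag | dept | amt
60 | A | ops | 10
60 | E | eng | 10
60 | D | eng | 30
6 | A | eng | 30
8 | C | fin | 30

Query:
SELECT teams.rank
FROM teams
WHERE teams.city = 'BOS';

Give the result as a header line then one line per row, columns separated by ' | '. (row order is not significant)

After WHERE (1 rows):
teams.city | teams.code | teams.amt | teams.rank
BOS | Z1 | 30 | 7
After SELECT (1 rows):
teams.rank
7

== RESULT ==
teams.rank
7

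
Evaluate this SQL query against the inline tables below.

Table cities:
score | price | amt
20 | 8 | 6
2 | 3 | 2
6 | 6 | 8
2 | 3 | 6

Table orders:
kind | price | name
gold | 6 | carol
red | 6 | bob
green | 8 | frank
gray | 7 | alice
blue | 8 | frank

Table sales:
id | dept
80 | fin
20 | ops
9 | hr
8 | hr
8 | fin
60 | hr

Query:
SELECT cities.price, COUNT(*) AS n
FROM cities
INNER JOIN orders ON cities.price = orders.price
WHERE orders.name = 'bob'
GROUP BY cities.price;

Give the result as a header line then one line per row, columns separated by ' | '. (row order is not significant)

After JOIN orders (4 rows):
cities.score | cities.price | cities.amt | orders.kind | orders.price | orders.name
20 | 8 | 6 | green | 8 | frank
20 | 8 | 6 | blue | 8 | frank
6 | 6 | 8 | gold | 6 | carol
6 | 6 | 8 | red | 6 | bob
After WHERE (1 rows):
cities.score | cities.price | cities.amt | orders.kind | orders.price | orders.name
6 | 6 | 8 | red | 6 | bob
After GROUP BY (1 rows):
cities.price | n
6 | 1

== RESULT ==
cities.price | n
6 | 1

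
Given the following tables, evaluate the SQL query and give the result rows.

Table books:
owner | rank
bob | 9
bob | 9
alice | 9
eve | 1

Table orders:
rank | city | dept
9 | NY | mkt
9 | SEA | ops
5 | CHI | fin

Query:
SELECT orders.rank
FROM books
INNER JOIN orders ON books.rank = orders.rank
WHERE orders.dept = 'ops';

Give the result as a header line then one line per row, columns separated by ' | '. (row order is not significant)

After JOIN orders (6 rows):
books.owner | books.rank | orders.rank | orders.city | orders.dept
bob | 9 | 9 | NY | mkt
bob | 9 | 9 | SEA | ops
bob | 9 | 9 | NY | mkt
bob | 9 | 9 | SEA | ops
alice | 9 | 9 | NY | mkt
alice | 9 | 9 | SEA | ops
After WHERE (3 rows):
books.owner | books.rank | orders.rank | orders.city | orders.dept
bob | 9 | 9 | SEA | ops
bob | 9 | 9 | SEA | ops
alice | 9 | 9 | SEA | ops
After SELECT (3 rows):
orders.rank
9
9
9

== RESULT ==
orders.rank
9
9
9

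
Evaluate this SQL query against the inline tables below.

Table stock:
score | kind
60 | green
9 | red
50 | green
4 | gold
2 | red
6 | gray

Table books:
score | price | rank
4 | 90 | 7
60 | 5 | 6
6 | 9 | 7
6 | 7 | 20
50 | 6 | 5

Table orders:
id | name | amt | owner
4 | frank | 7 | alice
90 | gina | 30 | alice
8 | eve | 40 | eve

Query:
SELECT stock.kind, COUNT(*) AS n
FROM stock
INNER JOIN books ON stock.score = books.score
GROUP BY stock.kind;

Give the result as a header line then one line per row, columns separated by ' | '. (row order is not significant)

After JOIN books (5 rows):
stock.score | stock.kind | books.score | books.price | books.rank
60 | green | 60 | 5 | 6
50 | green | 50 | 6 | 5
4 | gold | 4 | 90 | 7
6 | gray | 6 | 9 | 7
6 | gray | 6 | 7 | 20
After GROUP BY (3 rows):
stock.kind | n
green | 2
gold | 1
gray | 2

== RESULT ==
stock.kind | n
green | 2
gold | 1
gray | 2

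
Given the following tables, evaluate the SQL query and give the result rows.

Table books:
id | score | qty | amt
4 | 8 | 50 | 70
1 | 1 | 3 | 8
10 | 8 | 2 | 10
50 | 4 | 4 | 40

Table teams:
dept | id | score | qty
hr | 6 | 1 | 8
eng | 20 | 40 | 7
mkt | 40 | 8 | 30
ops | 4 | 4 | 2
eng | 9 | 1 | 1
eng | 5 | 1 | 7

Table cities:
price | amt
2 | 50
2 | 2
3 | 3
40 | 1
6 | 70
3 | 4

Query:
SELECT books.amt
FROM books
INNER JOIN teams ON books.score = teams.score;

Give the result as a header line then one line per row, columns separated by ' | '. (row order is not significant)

== RESULT ==
books.amt
70
8
8
8
10
40

Derivation:
After JOIN teams (6 rows):
books.id | books.score | books.qty | books.amt | teams.dept | teams.id | teams.score | teams.qty
4 | 8 | 50 | 70 | mkt | 40 | 8 | 30
1 | 1 | 3 | 8 | hr | 6 | 1 | 8
1 | 1 | 3 | 8 | eng | 9 | 1 | 1
1 | 1 | 3 | 8 | eng | 5 | 1 | 7
10 | 8 | 2 | 10 | mkt | 40 | 8 | 30
50 | 4 | 4 | 40 | ops | 4 | 4 | 2
After SELECT (6 rows):
books.amt
70
8
8
8
10
40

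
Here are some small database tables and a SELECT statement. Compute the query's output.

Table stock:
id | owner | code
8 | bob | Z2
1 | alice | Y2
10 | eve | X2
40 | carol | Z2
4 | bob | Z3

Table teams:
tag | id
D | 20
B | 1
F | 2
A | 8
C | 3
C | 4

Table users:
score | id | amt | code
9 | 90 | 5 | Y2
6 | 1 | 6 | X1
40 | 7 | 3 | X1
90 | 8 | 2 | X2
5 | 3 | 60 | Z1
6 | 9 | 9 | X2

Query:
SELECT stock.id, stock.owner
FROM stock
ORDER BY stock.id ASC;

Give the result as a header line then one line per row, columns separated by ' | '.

After SELECT (5 rows):
stock.id | stock.owner
8 | bob
1 | alice
10 | eve
40 | carol
4 | bob
After ORDER BY (5 rows):
stock.id | stock.owner
1 | alice
4 | bob
8 | bob
10 | eve
40 | carol

== RESULT ==
stock.id | stock.owner
1 | alice
4 | bob
8 | bob
10 | eve
40 | carol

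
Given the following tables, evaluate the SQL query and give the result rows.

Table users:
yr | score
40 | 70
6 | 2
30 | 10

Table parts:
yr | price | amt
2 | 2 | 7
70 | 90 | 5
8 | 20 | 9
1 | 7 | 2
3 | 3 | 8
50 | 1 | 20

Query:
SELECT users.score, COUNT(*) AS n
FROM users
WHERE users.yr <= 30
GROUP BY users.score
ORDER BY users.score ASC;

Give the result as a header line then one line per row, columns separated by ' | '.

After WHERE (2 rows):
users.yr | users.score
6 | 2
30 | 10
After GROUP BY (2 rows):
users.score | n
2 | 1
10 | 1
After ORDER BY (2 rows):
users.score | n
2 | 1
10 | 1

== RESULT ==
users.score | n
2 | 1
10 | 1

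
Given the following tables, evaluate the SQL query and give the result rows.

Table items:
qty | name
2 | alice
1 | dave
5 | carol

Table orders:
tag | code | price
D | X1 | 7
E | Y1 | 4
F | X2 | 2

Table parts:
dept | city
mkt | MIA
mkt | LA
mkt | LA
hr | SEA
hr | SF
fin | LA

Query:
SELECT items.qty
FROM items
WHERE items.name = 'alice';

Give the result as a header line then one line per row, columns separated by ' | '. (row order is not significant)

After WHERE (1 rows):
items.qty | items.name
2 | alice
After SELECT (1 rows):
items.qty
2

== RESULT ==
items.qty
2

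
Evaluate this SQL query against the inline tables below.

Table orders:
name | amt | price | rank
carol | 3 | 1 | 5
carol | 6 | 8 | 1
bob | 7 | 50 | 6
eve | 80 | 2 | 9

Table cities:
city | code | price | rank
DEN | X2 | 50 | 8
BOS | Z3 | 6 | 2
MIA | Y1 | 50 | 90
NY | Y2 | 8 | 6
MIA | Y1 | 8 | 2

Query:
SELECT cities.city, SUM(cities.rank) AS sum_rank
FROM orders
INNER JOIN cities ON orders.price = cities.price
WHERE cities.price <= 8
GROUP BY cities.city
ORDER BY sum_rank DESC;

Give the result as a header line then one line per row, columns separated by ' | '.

After JOIN cities (4 rows):
orders.name | orders.amt | orders.price | orders.rank | cities.city | cities.code | cities.price | cities.rank
carol | 6 | 8 | 1 | NY | Y2 | 8 | 6
carol | 6 | 8 | 1 | MIA | Y1 | 8 | 2
bob | 7 | 50 | 6 | DEN | X2 | 50 | 8
bob | 7 | 50 | 6 | MIA | Y1 | 50 | 90
After WHERE (2 rows):
orders.name | orders.amt | orders.price | orders.rank | cities.city | cities.code | cities.price | cities.rank
carol | 6 | 8 | 1 | NY | Y2 | 8 | 6
carol | 6 | 8 | 1 | MIA | Y1 | 8 | 2
After GROUP BY (2 rows):
cities.city | sum_rank
NY | 6
MIA | 2
After ORDER BY (2 rows):
cities.city | sum_rank
NY | 6
MIA | 2

== RESULT ==
cities.city | sum_rank
NY | 6
MIA | 2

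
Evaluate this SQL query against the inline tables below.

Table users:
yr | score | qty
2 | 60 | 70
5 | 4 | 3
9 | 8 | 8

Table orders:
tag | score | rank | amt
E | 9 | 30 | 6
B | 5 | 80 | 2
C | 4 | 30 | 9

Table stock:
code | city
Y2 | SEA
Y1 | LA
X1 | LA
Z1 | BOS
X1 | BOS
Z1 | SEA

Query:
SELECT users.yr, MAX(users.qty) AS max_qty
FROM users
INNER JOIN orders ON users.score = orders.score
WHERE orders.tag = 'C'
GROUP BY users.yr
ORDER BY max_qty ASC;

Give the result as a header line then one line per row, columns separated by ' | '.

== RESULT ==
users.yr | max_qty
5 | 3

Derivation:
After JOIN orders (1 rows):
users.yr | users.score | users.qty | orders.tag | orders.score | orders.rank | orders.amt
5 | 4 | 3 | C | 4 | 30 | 9
After WHERE (1 rows):
users.yr | users.score | users.qty | orders.tag | orders.score | orders.rank | orders.amt
5 | 4 | 3 | C | 4 | 30 | 9
After GROUP BY (1 rows):
users.yr | max_qty
5 | 3
After ORDER BY (1 rows):
users.yr | max_qty
5 | 3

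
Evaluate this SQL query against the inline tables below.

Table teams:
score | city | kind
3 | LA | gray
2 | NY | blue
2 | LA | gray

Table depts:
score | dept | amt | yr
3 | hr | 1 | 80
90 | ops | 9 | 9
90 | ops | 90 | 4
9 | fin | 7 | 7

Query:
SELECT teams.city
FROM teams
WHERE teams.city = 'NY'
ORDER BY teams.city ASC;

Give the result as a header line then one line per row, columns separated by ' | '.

== RESULT ==
teams.city
NY

Derivation:
After WHERE (1 rows):
teams.score | teams.city | teams.kind
2 | NY | blue
After SELECT (1 rows):
teams.city
NY
After ORDER BY (1 rows):
teams.city
NY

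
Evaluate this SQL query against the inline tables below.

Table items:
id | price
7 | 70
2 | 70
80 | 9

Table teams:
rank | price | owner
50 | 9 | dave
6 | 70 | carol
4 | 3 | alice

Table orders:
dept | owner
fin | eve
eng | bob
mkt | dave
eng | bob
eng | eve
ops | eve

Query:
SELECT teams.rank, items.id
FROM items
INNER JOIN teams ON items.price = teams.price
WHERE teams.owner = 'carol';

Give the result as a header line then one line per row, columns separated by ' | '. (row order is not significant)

After JOIN teams (3 rows):
items.id | items.price | teams.rank | teams.price | teams.owner
7 | 70 | 6 | 70 | carol
2 | 70 | 6 | 70 | carol
80 | 9 | 50 | 9 | dave
After WHERE (2 rows):
items.id | items.price | teams.rank | teams.price | teams.owner
7 | 70 | 6 | 70 | carol
2 | 70 | 6 | 70 | carol
After SELECT (2 rows):
teams.rank | items.id
6 | 7
6 | 2

== RESULT ==
teams.rank | items.id
6 | 7
6 | 2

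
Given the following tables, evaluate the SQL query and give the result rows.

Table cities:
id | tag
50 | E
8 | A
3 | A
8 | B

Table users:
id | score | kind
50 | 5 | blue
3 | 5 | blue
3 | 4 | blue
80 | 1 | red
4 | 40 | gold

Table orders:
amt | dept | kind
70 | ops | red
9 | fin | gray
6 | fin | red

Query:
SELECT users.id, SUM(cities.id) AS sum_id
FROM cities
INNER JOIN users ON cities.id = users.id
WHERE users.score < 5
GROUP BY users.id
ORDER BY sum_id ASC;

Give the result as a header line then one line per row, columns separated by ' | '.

After JOIN users (3 rows):
cities.id | cities.tag | users.id | users.score | users.kind
50 | E | 50 | 5 | blue
3 | A | 3 | 5 | blue
3 | A | 3 | 4 | blue
After WHERE (1 rows):
cities.id | cities.tag | users.id | users.score | users.kind
3 | A | 3 | 4 | blue
After GROUP BY (1 rows):
users.id | sum_id
3 | 3
After ORDER BY (1 rows):
users.id | sum_id
3 | 3

== RESULT ==
users.id | sum_id
3 | 3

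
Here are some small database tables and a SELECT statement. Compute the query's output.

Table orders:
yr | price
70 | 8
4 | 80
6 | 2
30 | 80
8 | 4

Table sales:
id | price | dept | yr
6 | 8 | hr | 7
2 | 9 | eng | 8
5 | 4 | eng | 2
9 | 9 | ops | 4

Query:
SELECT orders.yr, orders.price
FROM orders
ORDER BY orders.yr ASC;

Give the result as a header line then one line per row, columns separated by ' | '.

== RESULT ==
orders.yr | orders.price
4 | 80
6 | 2
8 | 4
30 | 80
70 | 8

Derivation:
After SELECT (5 rows):
orders.yr | orders.price
70 | 8
4 | 80
6 | 2
30 | 80
8 | 4
After ORDER BY (5 rows):
orders.yr | orders.price
4 | 80
6 | 2
8 | 4
30 | 80
70 | 8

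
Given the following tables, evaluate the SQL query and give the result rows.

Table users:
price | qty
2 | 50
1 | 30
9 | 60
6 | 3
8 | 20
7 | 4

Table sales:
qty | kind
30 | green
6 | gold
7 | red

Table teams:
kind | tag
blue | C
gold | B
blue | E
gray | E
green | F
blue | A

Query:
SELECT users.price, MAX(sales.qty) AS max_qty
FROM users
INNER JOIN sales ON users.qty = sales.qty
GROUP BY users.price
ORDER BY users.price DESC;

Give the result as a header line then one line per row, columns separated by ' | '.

After JOIN sales (1 rows):
users.price | users.qty | sales.qty | sales.kind
1 | 30 | 30 | green
After GROUP BY (1 rows):
users.price | max_qty
1 | 30
After ORDER BY (1 rows):
users.price | max_qty
1 | 30

== RESULT ==
users.price | max_qty
1 | 30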